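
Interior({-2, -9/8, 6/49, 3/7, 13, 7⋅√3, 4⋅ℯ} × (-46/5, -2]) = ∅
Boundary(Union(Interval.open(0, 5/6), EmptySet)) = {0, 5/6}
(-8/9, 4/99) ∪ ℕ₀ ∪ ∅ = (-8/9, 4/99) ∪ ℕ₀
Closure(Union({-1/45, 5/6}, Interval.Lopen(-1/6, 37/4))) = Interval(-1/6, 37/4)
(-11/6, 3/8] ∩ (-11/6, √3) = (-11/6, 3/8]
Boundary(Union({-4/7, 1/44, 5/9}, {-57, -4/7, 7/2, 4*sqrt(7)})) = {-57, -4/7, 1/44, 5/9, 7/2, 4*sqrt(7)}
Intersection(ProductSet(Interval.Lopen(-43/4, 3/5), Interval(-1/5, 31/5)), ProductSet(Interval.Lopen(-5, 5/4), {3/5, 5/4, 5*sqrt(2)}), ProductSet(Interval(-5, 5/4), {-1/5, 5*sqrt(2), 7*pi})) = EmptySet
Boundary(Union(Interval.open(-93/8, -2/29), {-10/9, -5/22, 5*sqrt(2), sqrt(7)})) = {-93/8, -2/29, 5*sqrt(2), sqrt(7)}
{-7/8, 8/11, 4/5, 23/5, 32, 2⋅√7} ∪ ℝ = ℝ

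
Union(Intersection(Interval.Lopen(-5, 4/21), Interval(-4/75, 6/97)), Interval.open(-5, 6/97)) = Interval.Lopen(-5, 6/97)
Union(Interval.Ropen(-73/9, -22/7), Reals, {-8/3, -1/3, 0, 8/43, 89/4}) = Interval(-oo, oo)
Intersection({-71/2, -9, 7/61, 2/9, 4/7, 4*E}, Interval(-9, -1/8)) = {-9}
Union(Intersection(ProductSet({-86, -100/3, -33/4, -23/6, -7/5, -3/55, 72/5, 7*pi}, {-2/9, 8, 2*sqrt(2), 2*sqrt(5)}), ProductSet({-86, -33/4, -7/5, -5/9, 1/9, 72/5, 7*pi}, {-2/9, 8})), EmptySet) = ProductSet({-86, -33/4, -7/5, 72/5, 7*pi}, {-2/9, 8})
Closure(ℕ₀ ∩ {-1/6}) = ∅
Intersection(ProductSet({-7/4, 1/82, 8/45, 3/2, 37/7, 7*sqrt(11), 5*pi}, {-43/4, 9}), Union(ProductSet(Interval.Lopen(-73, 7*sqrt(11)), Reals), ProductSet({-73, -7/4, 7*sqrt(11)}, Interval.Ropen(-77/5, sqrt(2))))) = ProductSet({-7/4, 1/82, 8/45, 3/2, 37/7, 7*sqrt(11), 5*pi}, {-43/4, 9})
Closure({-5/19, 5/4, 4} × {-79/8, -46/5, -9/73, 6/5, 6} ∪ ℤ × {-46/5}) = (ℤ × {-46/5}) ∪ ({-5/19, 5/4, 4} × {-79/8, -46/5, -9/73, 6/5, 6})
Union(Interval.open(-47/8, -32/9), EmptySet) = Interval.open(-47/8, -32/9)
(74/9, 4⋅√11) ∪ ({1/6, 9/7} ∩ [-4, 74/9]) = {1/6, 9/7} ∪ (74/9, 4⋅√11)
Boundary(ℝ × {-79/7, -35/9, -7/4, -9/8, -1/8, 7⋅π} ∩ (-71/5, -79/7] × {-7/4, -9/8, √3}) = [-71/5, -79/7] × {-7/4, -9/8}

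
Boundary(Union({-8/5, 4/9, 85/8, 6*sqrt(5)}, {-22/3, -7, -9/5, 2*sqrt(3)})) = {-22/3, -7, -9/5, -8/5, 4/9, 85/8, 2*sqrt(3), 6*sqrt(5)}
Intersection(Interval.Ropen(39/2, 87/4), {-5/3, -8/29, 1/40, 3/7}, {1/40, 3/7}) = EmptySet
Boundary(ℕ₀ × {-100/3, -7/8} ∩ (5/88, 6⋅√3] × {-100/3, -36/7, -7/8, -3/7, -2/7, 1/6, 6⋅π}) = {1, 2, …, 10} × {-100/3, -7/8}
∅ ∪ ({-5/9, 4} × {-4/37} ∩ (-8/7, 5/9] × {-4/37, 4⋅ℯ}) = {-5/9} × {-4/37}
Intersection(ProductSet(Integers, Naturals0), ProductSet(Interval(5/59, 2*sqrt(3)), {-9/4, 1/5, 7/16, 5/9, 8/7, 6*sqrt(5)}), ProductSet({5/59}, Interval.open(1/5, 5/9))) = EmptySet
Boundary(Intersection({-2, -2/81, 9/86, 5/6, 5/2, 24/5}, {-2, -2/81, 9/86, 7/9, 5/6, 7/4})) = {-2, -2/81, 9/86, 5/6}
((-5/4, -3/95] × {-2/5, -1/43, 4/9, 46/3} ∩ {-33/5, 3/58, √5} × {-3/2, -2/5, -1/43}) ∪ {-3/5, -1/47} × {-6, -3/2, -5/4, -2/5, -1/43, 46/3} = {-3/5, -1/47} × {-6, -3/2, -5/4, -2/5, -1/43, 46/3}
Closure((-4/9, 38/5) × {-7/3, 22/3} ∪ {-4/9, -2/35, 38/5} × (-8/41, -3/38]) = ([-4/9, 38/5] × {-7/3, 22/3}) ∪ ({-4/9, -2/35, 38/5} × [-8/41, -3/38])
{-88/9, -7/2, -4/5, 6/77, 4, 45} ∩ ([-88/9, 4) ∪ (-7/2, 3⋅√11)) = {-88/9, -7/2, -4/5, 6/77, 4}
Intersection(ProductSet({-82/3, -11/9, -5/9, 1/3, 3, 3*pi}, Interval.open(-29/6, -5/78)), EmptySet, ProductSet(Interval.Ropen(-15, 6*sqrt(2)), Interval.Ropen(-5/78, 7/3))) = EmptySet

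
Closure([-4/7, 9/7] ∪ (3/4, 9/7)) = [-4/7, 9/7]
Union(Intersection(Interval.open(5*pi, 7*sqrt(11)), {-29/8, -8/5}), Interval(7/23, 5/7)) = Interval(7/23, 5/7)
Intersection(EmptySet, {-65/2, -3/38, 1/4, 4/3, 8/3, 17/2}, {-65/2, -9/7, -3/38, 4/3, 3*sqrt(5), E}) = EmptySet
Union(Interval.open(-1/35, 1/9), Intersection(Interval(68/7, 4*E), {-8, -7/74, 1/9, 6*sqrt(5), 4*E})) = Union({4*E}, Interval.open(-1/35, 1/9))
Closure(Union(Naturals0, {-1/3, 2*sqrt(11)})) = Union({-1/3, 2*sqrt(11)}, Naturals0)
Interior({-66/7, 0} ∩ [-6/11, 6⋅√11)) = ∅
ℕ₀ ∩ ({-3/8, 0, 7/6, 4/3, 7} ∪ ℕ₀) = ℕ₀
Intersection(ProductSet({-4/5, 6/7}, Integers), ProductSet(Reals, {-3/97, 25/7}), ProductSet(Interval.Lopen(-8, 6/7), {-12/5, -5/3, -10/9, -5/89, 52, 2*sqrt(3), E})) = EmptySet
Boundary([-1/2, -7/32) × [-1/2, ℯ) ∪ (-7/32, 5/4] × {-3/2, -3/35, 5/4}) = ({-1/2, -7/32} × [-1/2, ℯ]) ∪ ([-1/2, -7/32] × {-1/2, ℯ}) ∪ ([-7/32, 5/4] × {-3/2, -3/35, 5/4})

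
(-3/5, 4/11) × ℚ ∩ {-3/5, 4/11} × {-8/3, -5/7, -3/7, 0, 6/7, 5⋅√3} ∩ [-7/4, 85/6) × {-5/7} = ∅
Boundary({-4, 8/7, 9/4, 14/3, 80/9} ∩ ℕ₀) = ∅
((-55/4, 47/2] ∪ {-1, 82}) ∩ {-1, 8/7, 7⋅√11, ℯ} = {-1, 8/7, 7⋅√11, ℯ}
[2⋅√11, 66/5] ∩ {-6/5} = ∅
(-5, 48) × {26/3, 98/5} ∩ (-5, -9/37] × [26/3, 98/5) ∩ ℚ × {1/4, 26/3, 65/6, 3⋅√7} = (ℚ ∩ (-5, -9/37]) × {26/3}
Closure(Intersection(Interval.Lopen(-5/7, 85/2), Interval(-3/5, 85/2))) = Interval(-3/5, 85/2)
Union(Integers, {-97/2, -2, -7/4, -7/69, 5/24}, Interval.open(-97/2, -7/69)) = Union({5/24}, Integers, Interval(-97/2, -7/69))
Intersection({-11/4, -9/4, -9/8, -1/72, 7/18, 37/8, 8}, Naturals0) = {8}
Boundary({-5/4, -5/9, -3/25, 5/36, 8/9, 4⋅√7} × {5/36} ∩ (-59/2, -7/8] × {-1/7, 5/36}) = {-5/4} × {5/36}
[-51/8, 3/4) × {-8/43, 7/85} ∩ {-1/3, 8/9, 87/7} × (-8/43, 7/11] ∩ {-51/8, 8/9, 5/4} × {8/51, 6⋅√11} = ∅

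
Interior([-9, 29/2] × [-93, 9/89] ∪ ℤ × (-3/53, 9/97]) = ((-9, 29/2) × ((-93, -3/53) ∪ (9/97, 9/89))) ∪ ((-9, 29/2) \ ℤ \ (-9, 29/2) × (-93, 9/89)) ∪ (((ℤ \ ({29/2} ∪ (ℤ \ (-9, 29/2)))) ∪ ({-8, -7, …, 14} \ ℤ \ (-9, 29/2)) ∪ ({-9, -8, …, 14} \ ({29/2} ∪ (ℤ \ (-9, 29/2))))) × (-3/53, 9/97])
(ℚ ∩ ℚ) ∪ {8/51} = ℚ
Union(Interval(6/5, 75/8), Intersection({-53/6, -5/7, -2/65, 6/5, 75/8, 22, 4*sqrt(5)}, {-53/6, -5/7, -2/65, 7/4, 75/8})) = Union({-53/6, -5/7, -2/65}, Interval(6/5, 75/8))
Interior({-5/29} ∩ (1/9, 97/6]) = ∅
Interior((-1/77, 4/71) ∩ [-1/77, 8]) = (-1/77, 4/71)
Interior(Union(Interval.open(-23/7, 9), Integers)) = Union(Complement(Integers, Union(Complement(Integers, Interval.open(-23/7, 9)), {-23/7})), Complement(Interval.Lopen(-23/7, 9), Complement(Integers, Interval.open(-23/7, 9))), Complement(Range(-3, 10, 1), Complement(Integers, Interval.open(-23/7, 9))), Complement(Range(-3, 10, 1), Union(Complement(Integers, Interval.open(-23/7, 9)), {-23/7})))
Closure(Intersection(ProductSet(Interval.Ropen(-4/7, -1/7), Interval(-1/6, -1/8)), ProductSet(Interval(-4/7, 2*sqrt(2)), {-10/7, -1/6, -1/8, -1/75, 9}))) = ProductSet(Interval(-4/7, -1/7), {-1/6, -1/8})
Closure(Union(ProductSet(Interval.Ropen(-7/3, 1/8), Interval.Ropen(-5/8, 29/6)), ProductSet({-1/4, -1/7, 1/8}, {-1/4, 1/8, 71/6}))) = Union(ProductSet({-7/3, 1/8}, Interval(-5/8, 29/6)), ProductSet({-1/4, -1/7, 1/8}, {-1/4, 1/8, 71/6}), ProductSet(Interval(-7/3, 1/8), {-5/8, 29/6}), ProductSet(Interval.Ropen(-7/3, 1/8), Interval.Ropen(-5/8, 29/6)))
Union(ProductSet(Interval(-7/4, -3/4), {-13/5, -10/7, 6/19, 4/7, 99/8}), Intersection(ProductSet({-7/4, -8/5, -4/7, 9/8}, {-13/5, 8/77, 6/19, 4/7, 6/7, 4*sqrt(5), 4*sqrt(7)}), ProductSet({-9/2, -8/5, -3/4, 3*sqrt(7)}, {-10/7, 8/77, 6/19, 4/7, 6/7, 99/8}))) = Union(ProductSet({-8/5}, {8/77, 6/19, 4/7, 6/7}), ProductSet(Interval(-7/4, -3/4), {-13/5, -10/7, 6/19, 4/7, 99/8}))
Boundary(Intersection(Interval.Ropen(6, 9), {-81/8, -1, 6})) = {6}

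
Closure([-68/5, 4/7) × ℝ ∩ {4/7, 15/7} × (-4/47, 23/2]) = ∅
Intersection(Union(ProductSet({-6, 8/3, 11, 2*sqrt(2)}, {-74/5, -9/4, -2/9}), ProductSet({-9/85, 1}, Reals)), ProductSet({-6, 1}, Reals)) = Union(ProductSet({-6}, {-74/5, -9/4, -2/9}), ProductSet({1}, Reals))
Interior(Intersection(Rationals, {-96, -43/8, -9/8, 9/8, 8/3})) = EmptySet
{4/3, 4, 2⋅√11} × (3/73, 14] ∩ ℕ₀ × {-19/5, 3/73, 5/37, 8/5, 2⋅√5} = {4} × {5/37, 8/5, 2⋅√5}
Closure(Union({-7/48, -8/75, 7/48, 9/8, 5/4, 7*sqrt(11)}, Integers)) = Union({-7/48, -8/75, 7/48, 9/8, 5/4, 7*sqrt(11)}, Integers)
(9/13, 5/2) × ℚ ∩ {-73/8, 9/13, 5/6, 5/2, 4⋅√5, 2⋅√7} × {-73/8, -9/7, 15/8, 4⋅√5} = {5/6} × {-73/8, -9/7, 15/8}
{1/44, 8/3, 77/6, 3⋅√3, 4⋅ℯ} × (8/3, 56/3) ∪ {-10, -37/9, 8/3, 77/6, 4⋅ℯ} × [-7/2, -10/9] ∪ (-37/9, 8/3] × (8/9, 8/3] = ((-37/9, 8/3] × (8/9, 8/3]) ∪ ({-10, -37/9, 8/3, 77/6, 4⋅ℯ} × [-7/2, -10/9]) ∪ ({1/44, 8/3, 77/6, 3⋅√3, 4⋅ℯ} × (8/3, 56/3))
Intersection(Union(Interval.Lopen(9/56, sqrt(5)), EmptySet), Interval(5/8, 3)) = Interval(5/8, sqrt(5))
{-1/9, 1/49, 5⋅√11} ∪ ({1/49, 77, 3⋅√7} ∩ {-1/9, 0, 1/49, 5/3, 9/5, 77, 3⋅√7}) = {-1/9, 1/49, 77, 5⋅√11, 3⋅√7}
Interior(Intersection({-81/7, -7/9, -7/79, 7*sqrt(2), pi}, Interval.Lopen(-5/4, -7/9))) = EmptySet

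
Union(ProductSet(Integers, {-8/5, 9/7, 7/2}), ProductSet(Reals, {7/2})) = Union(ProductSet(Integers, {-8/5, 9/7, 7/2}), ProductSet(Reals, {7/2}))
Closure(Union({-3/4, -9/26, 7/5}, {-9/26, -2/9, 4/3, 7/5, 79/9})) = {-3/4, -9/26, -2/9, 4/3, 7/5, 79/9}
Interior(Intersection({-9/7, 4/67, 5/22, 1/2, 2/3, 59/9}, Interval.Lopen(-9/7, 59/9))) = EmptySet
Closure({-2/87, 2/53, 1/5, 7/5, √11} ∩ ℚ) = {-2/87, 2/53, 1/5, 7/5}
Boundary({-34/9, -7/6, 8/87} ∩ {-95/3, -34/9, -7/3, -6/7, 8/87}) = {-34/9, 8/87}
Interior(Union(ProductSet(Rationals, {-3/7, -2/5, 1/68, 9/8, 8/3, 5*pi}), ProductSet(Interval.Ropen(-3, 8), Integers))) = EmptySet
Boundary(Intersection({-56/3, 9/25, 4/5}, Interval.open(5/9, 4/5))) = EmptySet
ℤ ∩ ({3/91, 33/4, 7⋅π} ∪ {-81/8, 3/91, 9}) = {9}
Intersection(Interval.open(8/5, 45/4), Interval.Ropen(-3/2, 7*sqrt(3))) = Interval.open(8/5, 45/4)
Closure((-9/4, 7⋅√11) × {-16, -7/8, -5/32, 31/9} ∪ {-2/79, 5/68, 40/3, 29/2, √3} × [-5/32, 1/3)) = ({-2/79, 5/68, 40/3, 29/2, √3} × [-5/32, 1/3]) ∪ ([-9/4, 7⋅√11] × {-16, -7/8, -5/32, 31/9})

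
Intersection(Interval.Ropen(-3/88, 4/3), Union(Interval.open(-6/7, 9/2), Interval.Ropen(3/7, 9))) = Interval.Ropen(-3/88, 4/3)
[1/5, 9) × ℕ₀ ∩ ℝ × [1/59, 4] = [1/5, 9) × {1, 2, 3, 4}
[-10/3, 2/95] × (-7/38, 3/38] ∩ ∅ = ∅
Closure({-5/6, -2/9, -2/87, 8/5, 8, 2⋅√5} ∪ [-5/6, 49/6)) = [-5/6, 49/6]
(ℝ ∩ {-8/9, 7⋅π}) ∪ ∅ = {-8/9, 7⋅π}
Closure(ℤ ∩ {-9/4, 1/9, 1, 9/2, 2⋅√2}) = {1}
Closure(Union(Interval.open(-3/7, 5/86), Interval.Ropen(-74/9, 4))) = Interval(-74/9, 4)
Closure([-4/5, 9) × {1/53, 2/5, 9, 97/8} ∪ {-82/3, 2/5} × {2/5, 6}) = ({-82/3, 2/5} × {2/5, 6}) ∪ ([-4/5, 9] × {1/53, 2/5, 9, 97/8})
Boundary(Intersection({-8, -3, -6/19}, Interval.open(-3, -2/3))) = EmptySet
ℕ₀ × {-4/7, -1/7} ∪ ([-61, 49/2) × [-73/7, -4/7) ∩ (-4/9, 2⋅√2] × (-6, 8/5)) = (ℕ₀ × {-4/7, -1/7}) ∪ ((-4/9, 2⋅√2] × (-6, -4/7))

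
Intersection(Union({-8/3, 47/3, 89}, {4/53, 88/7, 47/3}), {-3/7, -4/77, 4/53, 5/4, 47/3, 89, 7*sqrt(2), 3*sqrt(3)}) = {4/53, 47/3, 89}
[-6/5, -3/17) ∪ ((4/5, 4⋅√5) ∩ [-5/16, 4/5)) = [-6/5, -3/17)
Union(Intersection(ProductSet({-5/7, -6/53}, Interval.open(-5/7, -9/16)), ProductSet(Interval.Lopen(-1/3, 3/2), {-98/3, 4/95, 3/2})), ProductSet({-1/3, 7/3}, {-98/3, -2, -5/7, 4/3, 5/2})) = ProductSet({-1/3, 7/3}, {-98/3, -2, -5/7, 4/3, 5/2})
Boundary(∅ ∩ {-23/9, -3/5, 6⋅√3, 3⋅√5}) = ∅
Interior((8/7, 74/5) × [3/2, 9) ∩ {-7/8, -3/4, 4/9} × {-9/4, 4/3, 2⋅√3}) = ∅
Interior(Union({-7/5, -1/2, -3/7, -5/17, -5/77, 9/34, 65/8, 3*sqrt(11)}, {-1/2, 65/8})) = EmptySet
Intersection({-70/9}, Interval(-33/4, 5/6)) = {-70/9}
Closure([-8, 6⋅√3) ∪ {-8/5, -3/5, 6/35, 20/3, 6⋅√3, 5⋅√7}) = [-8, 6⋅√3] ∪ {5⋅√7}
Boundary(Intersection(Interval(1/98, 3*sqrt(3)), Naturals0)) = Range(1, 6, 1)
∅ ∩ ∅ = ∅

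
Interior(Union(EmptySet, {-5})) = EmptySet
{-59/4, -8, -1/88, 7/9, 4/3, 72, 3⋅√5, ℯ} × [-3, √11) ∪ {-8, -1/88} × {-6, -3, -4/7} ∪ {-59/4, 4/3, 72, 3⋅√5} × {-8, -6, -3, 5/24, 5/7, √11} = ({-8, -1/88} × {-6, -3, -4/7}) ∪ ({-59/4, 4/3, 72, 3⋅√5} × {-8, -6, -3, 5/24, 5/7, √11}) ∪ ({-59/4, -8, -1/88, 7/9, 4/3, 72, 3⋅√5, ℯ} × [-3, √11))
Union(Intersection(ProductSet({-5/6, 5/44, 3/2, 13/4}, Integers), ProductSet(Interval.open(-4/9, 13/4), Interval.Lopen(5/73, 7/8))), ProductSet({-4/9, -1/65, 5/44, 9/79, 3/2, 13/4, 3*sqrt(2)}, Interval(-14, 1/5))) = ProductSet({-4/9, -1/65, 5/44, 9/79, 3/2, 13/4, 3*sqrt(2)}, Interval(-14, 1/5))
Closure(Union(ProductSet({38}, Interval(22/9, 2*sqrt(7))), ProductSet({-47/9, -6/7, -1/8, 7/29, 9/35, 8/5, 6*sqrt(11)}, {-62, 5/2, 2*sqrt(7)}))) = Union(ProductSet({38}, Interval(22/9, 2*sqrt(7))), ProductSet({-47/9, -6/7, -1/8, 7/29, 9/35, 8/5, 6*sqrt(11)}, {-62, 5/2, 2*sqrt(7)}))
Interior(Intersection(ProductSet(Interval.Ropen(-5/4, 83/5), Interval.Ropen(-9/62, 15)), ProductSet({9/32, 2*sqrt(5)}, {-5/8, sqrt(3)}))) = EmptySet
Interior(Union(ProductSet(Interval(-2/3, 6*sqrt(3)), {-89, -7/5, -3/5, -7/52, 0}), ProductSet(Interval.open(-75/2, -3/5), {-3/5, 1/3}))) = EmptySet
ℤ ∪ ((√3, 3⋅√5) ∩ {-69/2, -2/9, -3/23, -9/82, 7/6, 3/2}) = ℤ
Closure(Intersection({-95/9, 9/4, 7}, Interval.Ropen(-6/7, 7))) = {9/4}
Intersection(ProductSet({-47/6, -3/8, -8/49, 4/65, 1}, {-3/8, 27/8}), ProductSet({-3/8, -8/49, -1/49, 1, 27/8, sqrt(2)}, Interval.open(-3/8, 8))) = ProductSet({-3/8, -8/49, 1}, {27/8})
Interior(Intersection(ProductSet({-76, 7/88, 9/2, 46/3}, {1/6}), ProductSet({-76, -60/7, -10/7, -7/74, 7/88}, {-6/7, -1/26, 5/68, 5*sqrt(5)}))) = EmptySet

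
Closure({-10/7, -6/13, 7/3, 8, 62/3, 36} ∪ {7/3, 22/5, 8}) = {-10/7, -6/13, 7/3, 22/5, 8, 62/3, 36}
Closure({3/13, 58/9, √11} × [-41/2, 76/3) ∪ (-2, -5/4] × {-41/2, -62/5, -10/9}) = ([-2, -5/4] × {-41/2, -62/5, -10/9}) ∪ ({3/13, 58/9, √11} × [-41/2, 76/3])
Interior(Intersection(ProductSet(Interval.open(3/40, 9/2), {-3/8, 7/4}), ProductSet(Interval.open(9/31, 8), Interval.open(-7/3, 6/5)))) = EmptySet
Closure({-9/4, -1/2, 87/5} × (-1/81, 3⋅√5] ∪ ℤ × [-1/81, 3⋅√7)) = (ℤ × [-1/81, 3⋅√7]) ∪ ({-9/4, -1/2, 87/5} × [-1/81, 3⋅√5])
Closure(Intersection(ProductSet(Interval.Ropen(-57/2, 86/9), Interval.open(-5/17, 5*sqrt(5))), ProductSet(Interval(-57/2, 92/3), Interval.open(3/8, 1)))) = Union(ProductSet({-57/2, 86/9}, Interval(3/8, 1)), ProductSet(Interval(-57/2, 86/9), {3/8, 1}), ProductSet(Interval.Ropen(-57/2, 86/9), Interval.open(3/8, 1)))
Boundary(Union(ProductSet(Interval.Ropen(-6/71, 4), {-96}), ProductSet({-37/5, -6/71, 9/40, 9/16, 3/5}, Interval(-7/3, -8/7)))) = Union(ProductSet({-37/5, -6/71, 9/40, 9/16, 3/5}, Interval(-7/3, -8/7)), ProductSet(Interval(-6/71, 4), {-96}))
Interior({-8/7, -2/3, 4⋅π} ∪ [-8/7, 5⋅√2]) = (-8/7, 5⋅√2)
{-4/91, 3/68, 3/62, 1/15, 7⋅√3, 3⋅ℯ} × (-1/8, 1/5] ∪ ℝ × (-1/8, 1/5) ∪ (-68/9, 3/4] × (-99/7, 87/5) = (ℝ × (-1/8, 1/5)) ∪ ((-68/9, 3/4] × (-99/7, 87/5)) ∪ ({-4/91, 3/68, 3/62, 1/15, 7⋅√3, 3⋅ℯ} × (-1/8, 1/5])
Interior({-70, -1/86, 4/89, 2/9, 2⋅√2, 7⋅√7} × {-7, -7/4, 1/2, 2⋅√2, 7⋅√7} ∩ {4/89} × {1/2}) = ∅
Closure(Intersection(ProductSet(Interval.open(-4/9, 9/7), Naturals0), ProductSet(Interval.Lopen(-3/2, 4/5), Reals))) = ProductSet(Interval(-4/9, 4/5), Naturals0)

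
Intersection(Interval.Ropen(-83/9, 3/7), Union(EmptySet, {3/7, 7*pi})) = EmptySet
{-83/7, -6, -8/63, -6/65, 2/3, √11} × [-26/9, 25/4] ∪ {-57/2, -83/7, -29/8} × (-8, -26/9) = ({-57/2, -83/7, -29/8} × (-8, -26/9)) ∪ ({-83/7, -6, -8/63, -6/65, 2/3, √11} × [-26/9, 25/4])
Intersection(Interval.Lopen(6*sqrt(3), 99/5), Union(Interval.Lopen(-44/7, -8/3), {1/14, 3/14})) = EmptySet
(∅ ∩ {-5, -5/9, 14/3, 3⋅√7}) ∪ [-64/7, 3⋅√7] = [-64/7, 3⋅√7]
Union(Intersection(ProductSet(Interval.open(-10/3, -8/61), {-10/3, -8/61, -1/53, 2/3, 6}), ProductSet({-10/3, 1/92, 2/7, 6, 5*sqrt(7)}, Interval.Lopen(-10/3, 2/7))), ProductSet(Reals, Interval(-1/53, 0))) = ProductSet(Reals, Interval(-1/53, 0))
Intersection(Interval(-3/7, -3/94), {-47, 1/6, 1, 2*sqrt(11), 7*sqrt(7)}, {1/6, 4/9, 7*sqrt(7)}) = EmptySet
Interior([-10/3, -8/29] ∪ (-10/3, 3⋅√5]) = (-10/3, 3⋅√5)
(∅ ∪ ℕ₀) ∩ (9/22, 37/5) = {1, 2, …, 7}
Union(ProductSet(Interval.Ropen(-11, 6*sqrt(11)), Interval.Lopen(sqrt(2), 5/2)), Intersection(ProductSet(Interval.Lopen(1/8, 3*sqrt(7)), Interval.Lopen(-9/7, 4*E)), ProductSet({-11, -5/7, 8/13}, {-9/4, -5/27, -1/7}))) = Union(ProductSet({8/13}, {-5/27, -1/7}), ProductSet(Interval.Ropen(-11, 6*sqrt(11)), Interval.Lopen(sqrt(2), 5/2)))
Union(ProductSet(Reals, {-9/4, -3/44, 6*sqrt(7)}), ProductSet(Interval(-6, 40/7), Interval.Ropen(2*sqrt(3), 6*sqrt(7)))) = Union(ProductSet(Interval(-6, 40/7), Interval.Ropen(2*sqrt(3), 6*sqrt(7))), ProductSet(Reals, {-9/4, -3/44, 6*sqrt(7)}))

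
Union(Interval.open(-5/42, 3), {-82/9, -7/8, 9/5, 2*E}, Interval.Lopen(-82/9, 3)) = Union({2*E}, Interval(-82/9, 3))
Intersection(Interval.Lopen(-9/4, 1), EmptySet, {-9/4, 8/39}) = EmptySet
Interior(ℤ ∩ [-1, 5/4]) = ∅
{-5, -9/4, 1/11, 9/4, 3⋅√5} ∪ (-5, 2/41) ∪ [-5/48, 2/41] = [-5, 2/41] ∪ {1/11, 9/4, 3⋅√5}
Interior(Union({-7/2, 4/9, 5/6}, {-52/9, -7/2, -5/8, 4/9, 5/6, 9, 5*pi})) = EmptySet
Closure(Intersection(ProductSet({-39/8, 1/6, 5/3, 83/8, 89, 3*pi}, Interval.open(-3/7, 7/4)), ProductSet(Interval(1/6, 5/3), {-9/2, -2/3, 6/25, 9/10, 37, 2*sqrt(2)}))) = ProductSet({1/6, 5/3}, {6/25, 9/10})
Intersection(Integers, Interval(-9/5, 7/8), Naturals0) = Range(0, 1, 1)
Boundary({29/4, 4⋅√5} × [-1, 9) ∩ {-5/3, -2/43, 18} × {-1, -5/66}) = ∅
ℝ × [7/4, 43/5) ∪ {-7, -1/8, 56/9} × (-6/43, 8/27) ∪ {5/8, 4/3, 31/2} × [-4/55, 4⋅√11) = (ℝ × [7/4, 43/5)) ∪ ({-7, -1/8, 56/9} × (-6/43, 8/27)) ∪ ({5/8, 4/3, 31/2} × [-4/55, 4⋅√11))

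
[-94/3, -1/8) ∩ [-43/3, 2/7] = [-43/3, -1/8)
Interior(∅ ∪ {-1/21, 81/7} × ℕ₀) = ∅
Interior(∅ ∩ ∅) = ∅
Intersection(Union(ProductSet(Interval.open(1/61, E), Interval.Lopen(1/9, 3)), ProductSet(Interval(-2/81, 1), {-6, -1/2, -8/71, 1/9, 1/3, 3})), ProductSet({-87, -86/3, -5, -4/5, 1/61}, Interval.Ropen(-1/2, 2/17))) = ProductSet({1/61}, {-1/2, -8/71, 1/9})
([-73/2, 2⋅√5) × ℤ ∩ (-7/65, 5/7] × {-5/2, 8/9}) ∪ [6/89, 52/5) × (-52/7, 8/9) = [6/89, 52/5) × (-52/7, 8/9)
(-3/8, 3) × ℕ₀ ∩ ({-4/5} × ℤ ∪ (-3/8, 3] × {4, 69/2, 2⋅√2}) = (-3/8, 3) × {4}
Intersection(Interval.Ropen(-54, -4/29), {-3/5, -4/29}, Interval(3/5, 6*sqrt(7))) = EmptySet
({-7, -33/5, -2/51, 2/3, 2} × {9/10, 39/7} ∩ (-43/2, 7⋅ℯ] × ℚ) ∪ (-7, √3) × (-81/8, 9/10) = ({-7, -33/5, -2/51, 2/3, 2} × {9/10, 39/7}) ∪ ((-7, √3) × (-81/8, 9/10))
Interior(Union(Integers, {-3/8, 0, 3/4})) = EmptySet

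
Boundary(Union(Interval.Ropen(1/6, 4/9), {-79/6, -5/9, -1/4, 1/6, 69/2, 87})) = {-79/6, -5/9, -1/4, 1/6, 4/9, 69/2, 87}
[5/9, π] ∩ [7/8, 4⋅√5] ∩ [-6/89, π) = [7/8, π)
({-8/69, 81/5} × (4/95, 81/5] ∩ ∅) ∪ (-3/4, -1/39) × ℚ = (-3/4, -1/39) × ℚ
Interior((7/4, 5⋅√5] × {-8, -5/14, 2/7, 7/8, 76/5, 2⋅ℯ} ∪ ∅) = ∅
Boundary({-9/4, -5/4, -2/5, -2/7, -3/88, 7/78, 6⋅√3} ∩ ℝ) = {-9/4, -5/4, -2/5, -2/7, -3/88, 7/78, 6⋅√3}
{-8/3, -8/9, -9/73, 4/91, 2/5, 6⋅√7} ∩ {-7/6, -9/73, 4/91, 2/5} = {-9/73, 4/91, 2/5}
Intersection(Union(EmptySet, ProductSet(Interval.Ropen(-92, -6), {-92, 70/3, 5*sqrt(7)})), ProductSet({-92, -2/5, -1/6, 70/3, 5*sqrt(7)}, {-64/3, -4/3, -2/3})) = EmptySet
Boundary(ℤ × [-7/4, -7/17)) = ℤ × [-7/4, -7/17]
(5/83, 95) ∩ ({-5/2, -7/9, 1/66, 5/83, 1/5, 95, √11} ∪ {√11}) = {1/5, √11}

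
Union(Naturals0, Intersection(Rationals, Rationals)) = Rationals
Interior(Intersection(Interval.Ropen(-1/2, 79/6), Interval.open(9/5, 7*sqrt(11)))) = Interval.open(9/5, 79/6)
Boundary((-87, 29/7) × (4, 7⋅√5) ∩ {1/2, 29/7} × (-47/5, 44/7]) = {1/2} × [4, 44/7]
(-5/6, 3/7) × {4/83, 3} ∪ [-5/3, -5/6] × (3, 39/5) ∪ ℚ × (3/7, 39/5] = (ℚ × (3/7, 39/5]) ∪ ((-5/6, 3/7) × {4/83, 3}) ∪ ([-5/3, -5/6] × (3, 39/5))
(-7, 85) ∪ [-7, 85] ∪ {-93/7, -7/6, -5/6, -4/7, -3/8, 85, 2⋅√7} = {-93/7} ∪ [-7, 85]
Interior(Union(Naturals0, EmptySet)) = EmptySet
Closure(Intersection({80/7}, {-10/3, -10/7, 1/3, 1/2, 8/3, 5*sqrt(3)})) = EmptySet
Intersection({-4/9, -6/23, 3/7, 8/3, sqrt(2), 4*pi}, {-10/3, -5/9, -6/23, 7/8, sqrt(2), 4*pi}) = {-6/23, sqrt(2), 4*pi}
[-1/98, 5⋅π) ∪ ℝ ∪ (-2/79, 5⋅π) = (-∞, ∞)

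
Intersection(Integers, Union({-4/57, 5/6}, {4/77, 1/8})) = EmptySet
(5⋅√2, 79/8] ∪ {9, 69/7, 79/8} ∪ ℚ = ℚ ∪ (5⋅√2, 79/8]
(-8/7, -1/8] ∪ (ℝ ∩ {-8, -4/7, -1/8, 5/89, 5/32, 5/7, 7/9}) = {-8, 5/89, 5/32, 5/7, 7/9} ∪ (-8/7, -1/8]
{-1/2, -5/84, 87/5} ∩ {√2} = ∅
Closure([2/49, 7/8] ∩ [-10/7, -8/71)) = ∅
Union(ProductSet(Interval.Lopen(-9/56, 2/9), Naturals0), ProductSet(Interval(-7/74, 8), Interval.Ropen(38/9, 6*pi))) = Union(ProductSet(Interval.Lopen(-9/56, 2/9), Naturals0), ProductSet(Interval(-7/74, 8), Interval.Ropen(38/9, 6*pi)))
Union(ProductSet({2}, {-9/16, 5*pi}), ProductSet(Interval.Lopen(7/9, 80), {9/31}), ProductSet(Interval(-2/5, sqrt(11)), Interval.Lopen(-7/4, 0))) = Union(ProductSet({2}, {-9/16, 5*pi}), ProductSet(Interval(-2/5, sqrt(11)), Interval.Lopen(-7/4, 0)), ProductSet(Interval.Lopen(7/9, 80), {9/31}))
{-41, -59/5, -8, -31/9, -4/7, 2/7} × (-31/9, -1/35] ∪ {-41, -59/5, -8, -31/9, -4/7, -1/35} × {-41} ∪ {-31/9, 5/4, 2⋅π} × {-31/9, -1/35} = ({-31/9, 5/4, 2⋅π} × {-31/9, -1/35}) ∪ ({-41, -59/5, -8, -31/9, -4/7, -1/35} × {-41}) ∪ ({-41, -59/5, -8, -31/9, -4/7, 2/7} × (-31/9, -1/35])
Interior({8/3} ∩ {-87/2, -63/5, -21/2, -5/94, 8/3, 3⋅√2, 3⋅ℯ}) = ∅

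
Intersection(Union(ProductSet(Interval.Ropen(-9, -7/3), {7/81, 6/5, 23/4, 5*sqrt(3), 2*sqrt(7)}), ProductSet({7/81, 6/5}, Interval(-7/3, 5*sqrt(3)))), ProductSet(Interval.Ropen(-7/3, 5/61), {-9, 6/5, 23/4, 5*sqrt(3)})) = EmptySet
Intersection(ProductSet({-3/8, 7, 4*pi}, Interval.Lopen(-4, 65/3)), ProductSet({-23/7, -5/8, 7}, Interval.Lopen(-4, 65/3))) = ProductSet({7}, Interval.Lopen(-4, 65/3))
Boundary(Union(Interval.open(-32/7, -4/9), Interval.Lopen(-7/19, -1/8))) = {-32/7, -4/9, -7/19, -1/8}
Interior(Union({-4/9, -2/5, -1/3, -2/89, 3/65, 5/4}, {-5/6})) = EmptySet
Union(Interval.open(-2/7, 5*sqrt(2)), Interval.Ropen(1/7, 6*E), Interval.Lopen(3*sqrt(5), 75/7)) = Interval.open(-2/7, 6*E)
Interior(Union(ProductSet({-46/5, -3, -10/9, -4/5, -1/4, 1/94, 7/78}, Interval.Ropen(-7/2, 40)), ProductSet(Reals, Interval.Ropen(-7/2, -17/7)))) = ProductSet(Interval(-oo, oo), Interval.open(-7/2, -17/7))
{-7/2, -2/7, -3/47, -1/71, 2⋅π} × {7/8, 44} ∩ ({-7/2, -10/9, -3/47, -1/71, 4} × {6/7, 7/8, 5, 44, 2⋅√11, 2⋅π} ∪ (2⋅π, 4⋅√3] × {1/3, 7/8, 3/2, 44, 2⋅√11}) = {-7/2, -3/47, -1/71} × {7/8, 44}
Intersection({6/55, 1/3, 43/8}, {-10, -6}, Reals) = EmptySet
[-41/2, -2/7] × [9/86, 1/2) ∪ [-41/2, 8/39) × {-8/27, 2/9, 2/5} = ([-41/2, 8/39) × {-8/27, 2/9, 2/5}) ∪ ([-41/2, -2/7] × [9/86, 1/2))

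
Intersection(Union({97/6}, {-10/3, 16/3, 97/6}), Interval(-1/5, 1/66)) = EmptySet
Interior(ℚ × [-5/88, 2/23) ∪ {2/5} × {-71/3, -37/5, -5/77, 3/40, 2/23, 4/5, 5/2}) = ∅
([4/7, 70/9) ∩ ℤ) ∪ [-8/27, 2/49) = [-8/27, 2/49) ∪ {1, 2, …, 7}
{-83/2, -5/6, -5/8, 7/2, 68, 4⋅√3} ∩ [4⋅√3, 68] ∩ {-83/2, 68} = {68}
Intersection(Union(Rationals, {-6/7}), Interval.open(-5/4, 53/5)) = Intersection(Interval.open(-5/4, 53/5), Rationals)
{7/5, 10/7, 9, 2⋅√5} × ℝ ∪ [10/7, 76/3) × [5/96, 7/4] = ({7/5, 10/7, 9, 2⋅√5} × ℝ) ∪ ([10/7, 76/3) × [5/96, 7/4])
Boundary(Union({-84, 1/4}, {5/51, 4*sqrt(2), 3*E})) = {-84, 5/51, 1/4, 4*sqrt(2), 3*E}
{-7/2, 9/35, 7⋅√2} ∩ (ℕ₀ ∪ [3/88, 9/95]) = ∅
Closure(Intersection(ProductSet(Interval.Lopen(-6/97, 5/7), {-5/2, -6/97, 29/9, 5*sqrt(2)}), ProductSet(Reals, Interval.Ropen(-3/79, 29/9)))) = EmptySet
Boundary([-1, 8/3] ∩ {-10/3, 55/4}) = ∅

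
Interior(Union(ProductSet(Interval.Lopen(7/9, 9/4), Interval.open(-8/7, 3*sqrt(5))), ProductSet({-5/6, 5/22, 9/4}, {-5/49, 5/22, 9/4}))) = ProductSet(Interval.open(7/9, 9/4), Interval.open(-8/7, 3*sqrt(5)))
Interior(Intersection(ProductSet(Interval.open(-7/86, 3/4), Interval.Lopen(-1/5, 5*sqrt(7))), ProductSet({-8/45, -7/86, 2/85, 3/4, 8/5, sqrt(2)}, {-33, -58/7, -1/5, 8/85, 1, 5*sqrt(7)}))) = EmptySet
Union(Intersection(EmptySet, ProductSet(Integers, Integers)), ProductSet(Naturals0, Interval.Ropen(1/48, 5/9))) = ProductSet(Naturals0, Interval.Ropen(1/48, 5/9))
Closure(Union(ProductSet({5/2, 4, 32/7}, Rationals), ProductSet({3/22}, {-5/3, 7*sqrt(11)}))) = Union(ProductSet({3/22}, {-5/3, 7*sqrt(11)}), ProductSet({5/2, 4, 32/7}, Reals))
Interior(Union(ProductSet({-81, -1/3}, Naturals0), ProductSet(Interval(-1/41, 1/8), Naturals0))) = EmptySet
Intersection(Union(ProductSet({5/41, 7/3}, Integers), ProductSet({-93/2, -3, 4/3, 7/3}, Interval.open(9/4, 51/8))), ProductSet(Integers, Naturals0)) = ProductSet({-3}, Range(3, 7, 1))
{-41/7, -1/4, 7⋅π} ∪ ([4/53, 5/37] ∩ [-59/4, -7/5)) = {-41/7, -1/4, 7⋅π}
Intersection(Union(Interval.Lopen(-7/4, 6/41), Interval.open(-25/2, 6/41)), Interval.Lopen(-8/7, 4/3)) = Interval.Lopen(-8/7, 6/41)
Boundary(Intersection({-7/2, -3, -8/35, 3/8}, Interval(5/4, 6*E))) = EmptySet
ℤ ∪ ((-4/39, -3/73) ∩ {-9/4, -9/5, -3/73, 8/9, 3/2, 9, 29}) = ℤ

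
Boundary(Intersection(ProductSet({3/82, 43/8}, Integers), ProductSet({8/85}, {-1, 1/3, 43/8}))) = EmptySet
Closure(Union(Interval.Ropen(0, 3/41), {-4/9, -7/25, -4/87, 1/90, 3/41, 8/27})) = Union({-4/9, -7/25, -4/87, 8/27}, Interval(0, 3/41))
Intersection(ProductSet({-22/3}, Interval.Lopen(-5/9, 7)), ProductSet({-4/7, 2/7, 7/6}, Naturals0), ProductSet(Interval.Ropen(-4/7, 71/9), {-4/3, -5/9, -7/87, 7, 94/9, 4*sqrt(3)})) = EmptySet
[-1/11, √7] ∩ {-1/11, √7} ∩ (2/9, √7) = ∅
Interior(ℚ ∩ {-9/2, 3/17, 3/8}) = ∅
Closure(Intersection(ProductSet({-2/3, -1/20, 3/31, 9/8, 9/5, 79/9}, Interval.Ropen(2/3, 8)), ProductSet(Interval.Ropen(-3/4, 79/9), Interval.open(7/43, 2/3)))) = EmptySet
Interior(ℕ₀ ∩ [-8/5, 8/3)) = ∅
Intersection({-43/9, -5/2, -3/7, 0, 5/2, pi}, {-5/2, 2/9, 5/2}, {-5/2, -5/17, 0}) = {-5/2}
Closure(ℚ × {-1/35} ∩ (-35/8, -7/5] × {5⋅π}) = ∅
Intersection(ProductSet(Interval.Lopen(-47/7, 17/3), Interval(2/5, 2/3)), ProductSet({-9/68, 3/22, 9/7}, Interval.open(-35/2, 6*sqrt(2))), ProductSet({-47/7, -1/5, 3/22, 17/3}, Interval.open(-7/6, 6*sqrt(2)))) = ProductSet({3/22}, Interval(2/5, 2/3))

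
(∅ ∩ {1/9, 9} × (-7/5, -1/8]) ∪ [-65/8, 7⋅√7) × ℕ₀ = [-65/8, 7⋅√7) × ℕ₀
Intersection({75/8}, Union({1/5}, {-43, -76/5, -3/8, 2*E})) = EmptySet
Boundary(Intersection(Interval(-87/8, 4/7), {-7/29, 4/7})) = {-7/29, 4/7}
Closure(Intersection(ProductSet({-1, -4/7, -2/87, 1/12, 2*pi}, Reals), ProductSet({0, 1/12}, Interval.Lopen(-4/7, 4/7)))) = ProductSet({1/12}, Interval(-4/7, 4/7))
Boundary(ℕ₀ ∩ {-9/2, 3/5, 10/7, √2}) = ∅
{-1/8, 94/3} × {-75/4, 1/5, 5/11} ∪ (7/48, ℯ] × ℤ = ((7/48, ℯ] × ℤ) ∪ ({-1/8, 94/3} × {-75/4, 1/5, 5/11})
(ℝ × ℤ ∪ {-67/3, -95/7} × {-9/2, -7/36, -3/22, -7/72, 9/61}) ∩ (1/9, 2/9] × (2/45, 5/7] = ∅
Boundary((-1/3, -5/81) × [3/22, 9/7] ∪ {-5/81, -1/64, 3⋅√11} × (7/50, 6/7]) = ({-1/3, -5/81} × [3/22, 9/7]) ∪ ([-1/3, -5/81] × {3/22, 9/7}) ∪ ({-5/81, -1/64, 3⋅√11} × [7/50, 6/7])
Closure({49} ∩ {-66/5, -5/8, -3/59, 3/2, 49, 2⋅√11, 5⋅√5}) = {49}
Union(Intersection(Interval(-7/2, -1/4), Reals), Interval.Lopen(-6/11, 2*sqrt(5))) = Interval(-7/2, 2*sqrt(5))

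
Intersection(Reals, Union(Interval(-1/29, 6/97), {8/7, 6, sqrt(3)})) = Union({8/7, 6, sqrt(3)}, Interval(-1/29, 6/97))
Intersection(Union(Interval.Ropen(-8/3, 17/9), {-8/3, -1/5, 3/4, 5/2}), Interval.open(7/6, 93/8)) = Union({5/2}, Interval.open(7/6, 17/9))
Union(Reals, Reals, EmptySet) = Reals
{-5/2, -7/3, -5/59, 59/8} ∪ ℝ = ℝ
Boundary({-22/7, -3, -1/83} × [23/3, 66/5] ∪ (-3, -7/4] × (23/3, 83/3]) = ({-3, -7/4} × [23/3, 83/3]) ∪ ([-3, -7/4] × {23/3, 83/3}) ∪ ({-22/7, -3, -1/83} × [23/3, 66/5])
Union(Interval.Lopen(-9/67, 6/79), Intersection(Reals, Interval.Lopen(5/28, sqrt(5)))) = Union(Interval.Lopen(-9/67, 6/79), Interval.Lopen(5/28, sqrt(5)))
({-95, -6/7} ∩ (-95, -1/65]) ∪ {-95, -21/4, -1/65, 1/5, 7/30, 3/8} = {-95, -21/4, -6/7, -1/65, 1/5, 7/30, 3/8}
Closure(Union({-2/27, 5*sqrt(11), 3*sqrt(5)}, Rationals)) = Reals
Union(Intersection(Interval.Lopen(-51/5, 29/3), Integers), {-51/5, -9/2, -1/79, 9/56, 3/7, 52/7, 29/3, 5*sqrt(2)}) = Union({-51/5, -9/2, -1/79, 9/56, 3/7, 52/7, 29/3, 5*sqrt(2)}, Range(-10, 10, 1))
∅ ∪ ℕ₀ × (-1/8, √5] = ℕ₀ × (-1/8, √5]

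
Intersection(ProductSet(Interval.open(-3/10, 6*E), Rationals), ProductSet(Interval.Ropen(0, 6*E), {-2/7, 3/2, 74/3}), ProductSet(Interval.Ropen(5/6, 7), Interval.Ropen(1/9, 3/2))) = EmptySet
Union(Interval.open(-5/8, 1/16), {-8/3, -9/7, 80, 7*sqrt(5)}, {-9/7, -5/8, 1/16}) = Union({-8/3, -9/7, 80, 7*sqrt(5)}, Interval(-5/8, 1/16))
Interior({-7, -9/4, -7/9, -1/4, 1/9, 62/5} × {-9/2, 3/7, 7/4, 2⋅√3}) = ∅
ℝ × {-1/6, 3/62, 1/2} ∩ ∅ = ∅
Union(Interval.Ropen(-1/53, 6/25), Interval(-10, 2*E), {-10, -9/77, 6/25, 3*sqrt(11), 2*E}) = Union({3*sqrt(11)}, Interval(-10, 2*E))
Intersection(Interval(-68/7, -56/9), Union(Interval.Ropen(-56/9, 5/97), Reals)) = Interval(-68/7, -56/9)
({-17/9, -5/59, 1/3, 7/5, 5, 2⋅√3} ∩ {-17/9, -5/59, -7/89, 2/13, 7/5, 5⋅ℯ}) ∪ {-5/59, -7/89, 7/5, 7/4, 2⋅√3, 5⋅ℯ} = {-17/9, -5/59, -7/89, 7/5, 7/4, 2⋅√3, 5⋅ℯ}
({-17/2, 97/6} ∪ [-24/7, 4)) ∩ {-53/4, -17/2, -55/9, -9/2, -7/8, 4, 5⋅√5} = {-17/2, -7/8}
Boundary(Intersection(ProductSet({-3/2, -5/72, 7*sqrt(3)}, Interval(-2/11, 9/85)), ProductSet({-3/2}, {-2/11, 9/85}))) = ProductSet({-3/2}, {-2/11, 9/85})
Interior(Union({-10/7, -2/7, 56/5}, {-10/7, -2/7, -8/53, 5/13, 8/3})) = EmptySet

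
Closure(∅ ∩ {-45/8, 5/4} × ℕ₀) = ∅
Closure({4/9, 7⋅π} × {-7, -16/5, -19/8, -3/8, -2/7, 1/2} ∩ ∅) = ∅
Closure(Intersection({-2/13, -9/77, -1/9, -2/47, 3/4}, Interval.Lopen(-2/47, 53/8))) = {3/4}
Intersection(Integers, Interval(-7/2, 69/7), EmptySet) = EmptySet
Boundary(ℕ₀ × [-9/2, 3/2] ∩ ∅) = ∅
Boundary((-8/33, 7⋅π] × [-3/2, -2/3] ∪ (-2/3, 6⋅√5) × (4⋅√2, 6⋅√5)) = ({-8/33, 7⋅π} × [-3/2, -2/3]) ∪ ([-8/33, 7⋅π] × {-3/2, -2/3}) ∪ ({-2/3, 6⋅√5} × [4⋅√2, 6⋅√5]) ∪ ([-2/3, 6⋅√5] × {4⋅√2, 6⋅√5})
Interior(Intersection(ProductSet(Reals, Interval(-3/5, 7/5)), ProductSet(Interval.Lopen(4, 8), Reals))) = ProductSet(Interval.open(4, 8), Interval.open(-3/5, 7/5))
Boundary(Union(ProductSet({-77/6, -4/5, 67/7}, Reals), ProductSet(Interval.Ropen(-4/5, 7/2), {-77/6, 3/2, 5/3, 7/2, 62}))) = Union(ProductSet({-77/6, -4/5, 67/7}, Reals), ProductSet(Interval(-4/5, 7/2), {-77/6, 3/2, 5/3, 7/2, 62}))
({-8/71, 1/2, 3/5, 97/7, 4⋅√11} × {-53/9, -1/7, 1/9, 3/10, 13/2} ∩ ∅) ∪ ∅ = ∅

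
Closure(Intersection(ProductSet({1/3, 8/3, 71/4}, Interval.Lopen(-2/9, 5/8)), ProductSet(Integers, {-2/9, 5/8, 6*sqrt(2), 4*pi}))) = EmptySet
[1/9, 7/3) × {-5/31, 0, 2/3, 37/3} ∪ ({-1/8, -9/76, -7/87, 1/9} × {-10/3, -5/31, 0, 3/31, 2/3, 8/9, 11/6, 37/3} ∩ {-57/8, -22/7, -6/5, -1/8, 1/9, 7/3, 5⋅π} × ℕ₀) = ({-1/8, 1/9} × {0}) ∪ ([1/9, 7/3) × {-5/31, 0, 2/3, 37/3})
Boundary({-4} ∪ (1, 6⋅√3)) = {-4, 1, 6⋅√3}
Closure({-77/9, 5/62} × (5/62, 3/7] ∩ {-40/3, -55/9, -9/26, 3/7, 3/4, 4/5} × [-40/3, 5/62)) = ∅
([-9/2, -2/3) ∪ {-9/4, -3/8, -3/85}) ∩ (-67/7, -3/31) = [-9/2, -2/3) ∪ {-3/8}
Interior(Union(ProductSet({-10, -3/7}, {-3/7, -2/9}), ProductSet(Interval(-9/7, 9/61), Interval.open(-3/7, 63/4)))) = ProductSet(Interval.open(-9/7, 9/61), Interval.open(-3/7, 63/4))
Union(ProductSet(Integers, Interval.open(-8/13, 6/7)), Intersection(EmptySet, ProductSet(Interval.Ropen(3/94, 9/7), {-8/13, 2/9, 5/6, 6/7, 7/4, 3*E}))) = ProductSet(Integers, Interval.open(-8/13, 6/7))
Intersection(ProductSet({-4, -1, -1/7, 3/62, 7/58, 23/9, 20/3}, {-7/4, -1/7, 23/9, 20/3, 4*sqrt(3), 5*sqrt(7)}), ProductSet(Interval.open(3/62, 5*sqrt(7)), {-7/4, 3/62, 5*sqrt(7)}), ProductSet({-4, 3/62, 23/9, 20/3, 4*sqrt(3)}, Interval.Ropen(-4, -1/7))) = ProductSet({23/9, 20/3}, {-7/4})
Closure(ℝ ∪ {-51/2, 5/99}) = ℝ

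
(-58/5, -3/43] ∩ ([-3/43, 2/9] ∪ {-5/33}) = {-5/33, -3/43}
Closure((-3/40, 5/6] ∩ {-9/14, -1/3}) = ∅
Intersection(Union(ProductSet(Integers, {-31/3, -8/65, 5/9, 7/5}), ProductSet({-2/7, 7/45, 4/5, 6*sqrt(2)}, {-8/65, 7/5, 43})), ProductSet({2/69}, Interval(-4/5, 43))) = EmptySet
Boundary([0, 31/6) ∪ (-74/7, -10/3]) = {-74/7, -10/3, 0, 31/6}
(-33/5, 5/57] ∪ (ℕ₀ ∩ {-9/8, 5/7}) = (-33/5, 5/57]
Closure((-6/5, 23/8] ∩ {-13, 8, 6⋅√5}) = ∅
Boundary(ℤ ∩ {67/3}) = ∅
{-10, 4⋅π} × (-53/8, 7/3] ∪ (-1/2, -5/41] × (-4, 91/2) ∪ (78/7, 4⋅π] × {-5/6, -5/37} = ({-10, 4⋅π} × (-53/8, 7/3]) ∪ ((-1/2, -5/41] × (-4, 91/2)) ∪ ((78/7, 4⋅π] × {-5/6, -5/37})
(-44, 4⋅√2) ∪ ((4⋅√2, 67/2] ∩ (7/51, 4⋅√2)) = (-44, 4⋅√2)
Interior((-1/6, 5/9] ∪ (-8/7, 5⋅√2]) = (-8/7, 5⋅√2)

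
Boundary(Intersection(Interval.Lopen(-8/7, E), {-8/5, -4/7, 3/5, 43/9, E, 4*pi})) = {-4/7, 3/5, E}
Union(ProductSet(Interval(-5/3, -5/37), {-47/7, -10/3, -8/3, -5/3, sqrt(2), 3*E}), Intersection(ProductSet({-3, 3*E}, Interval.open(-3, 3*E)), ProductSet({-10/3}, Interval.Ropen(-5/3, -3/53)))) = ProductSet(Interval(-5/3, -5/37), {-47/7, -10/3, -8/3, -5/3, sqrt(2), 3*E})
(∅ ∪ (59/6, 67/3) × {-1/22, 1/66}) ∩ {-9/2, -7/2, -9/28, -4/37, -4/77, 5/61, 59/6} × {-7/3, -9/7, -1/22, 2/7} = ∅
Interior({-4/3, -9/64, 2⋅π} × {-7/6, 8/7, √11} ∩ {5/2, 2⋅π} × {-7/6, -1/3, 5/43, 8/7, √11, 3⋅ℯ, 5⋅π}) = ∅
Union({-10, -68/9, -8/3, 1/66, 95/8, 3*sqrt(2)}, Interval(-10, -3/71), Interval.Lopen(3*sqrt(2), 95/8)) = Union({1/66}, Interval(-10, -3/71), Interval(3*sqrt(2), 95/8))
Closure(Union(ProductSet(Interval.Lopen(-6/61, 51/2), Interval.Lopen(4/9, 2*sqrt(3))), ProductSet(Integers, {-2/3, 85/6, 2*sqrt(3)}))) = Union(ProductSet({-6/61, 51/2}, Interval(4/9, 2*sqrt(3))), ProductSet(Integers, {-2/3, 85/6, 2*sqrt(3)}), ProductSet(Interval(-6/61, 51/2), {4/9, 2*sqrt(3)}), ProductSet(Interval.Lopen(-6/61, 51/2), Interval.Lopen(4/9, 2*sqrt(3))))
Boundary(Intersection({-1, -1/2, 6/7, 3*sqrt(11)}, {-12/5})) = EmptySet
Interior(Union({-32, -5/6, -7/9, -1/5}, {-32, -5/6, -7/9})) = EmptySet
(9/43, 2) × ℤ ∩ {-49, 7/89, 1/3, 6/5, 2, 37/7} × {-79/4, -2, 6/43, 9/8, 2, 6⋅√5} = {1/3, 6/5} × {-2, 2}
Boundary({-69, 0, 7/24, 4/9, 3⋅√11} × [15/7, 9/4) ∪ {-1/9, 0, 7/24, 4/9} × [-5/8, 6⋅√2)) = ({-1/9, 0, 7/24, 4/9} × [-5/8, 6⋅√2]) ∪ ({-69, 0, 7/24, 4/9, 3⋅√11} × [15/7, 9/4])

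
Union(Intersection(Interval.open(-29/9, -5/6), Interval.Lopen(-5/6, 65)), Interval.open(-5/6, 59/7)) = Interval.open(-5/6, 59/7)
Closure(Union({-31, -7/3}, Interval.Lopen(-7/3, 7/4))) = Union({-31}, Interval(-7/3, 7/4))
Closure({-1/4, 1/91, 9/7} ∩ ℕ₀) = ∅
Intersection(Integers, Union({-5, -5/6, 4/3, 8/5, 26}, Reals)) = Integers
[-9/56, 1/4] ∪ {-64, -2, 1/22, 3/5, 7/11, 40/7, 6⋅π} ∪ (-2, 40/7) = {-64, 6⋅π} ∪ [-2, 40/7]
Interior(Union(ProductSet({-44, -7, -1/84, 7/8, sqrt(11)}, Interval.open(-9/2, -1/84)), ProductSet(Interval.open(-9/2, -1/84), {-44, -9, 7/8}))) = EmptySet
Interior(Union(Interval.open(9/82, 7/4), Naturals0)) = Union(Complement(Interval.open(9/82, 7/4), Complement(Naturals0, Interval.open(9/82, 7/4))), Complement(Naturals0, Union(Complement(Naturals0, Interval.open(9/82, 7/4)), {9/82, 7/4})), Complement(Range(1, 2, 1), Complement(Naturals0, Interval.open(9/82, 7/4))), Complement(Range(1, 2, 1), Union(Complement(Naturals0, Interval.open(9/82, 7/4)), {9/82, 7/4})))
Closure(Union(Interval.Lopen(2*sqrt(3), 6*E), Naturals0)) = Union(Complement(Naturals0, Interval.open(2*sqrt(3), 6*E)), Interval(2*sqrt(3), 6*E), Naturals0)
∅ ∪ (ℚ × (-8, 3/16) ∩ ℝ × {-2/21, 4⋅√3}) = ℚ × {-2/21}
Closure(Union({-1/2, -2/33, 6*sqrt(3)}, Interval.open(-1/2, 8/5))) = Union({6*sqrt(3)}, Interval(-1/2, 8/5))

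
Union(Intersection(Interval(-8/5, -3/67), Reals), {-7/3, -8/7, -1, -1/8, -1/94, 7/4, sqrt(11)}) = Union({-7/3, -1/94, 7/4, sqrt(11)}, Interval(-8/5, -3/67))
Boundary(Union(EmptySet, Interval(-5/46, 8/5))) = {-5/46, 8/5}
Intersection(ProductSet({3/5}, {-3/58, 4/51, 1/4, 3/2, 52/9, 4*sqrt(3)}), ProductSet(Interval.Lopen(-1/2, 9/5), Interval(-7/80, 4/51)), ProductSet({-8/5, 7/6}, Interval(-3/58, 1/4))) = EmptySet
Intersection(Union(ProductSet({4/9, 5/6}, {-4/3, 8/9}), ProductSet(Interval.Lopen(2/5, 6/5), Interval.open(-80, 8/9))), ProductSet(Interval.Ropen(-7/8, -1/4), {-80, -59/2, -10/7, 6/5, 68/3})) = EmptySet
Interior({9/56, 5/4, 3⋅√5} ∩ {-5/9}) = ∅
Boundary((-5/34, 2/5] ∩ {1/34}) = {1/34}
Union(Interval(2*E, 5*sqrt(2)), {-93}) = Union({-93}, Interval(2*E, 5*sqrt(2)))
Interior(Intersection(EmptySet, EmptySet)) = EmptySet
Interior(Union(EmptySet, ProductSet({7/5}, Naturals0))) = EmptySet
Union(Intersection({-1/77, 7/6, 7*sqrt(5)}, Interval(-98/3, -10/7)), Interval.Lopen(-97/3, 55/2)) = Interval.Lopen(-97/3, 55/2)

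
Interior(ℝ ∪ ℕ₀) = ℝ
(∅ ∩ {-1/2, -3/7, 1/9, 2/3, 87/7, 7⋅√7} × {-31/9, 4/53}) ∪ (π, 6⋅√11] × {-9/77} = (π, 6⋅√11] × {-9/77}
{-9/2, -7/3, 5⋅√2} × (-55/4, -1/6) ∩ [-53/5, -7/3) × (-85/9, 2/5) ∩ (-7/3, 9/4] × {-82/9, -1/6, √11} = ∅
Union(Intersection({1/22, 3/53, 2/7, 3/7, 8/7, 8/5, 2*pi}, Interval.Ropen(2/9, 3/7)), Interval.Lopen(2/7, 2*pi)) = Interval(2/7, 2*pi)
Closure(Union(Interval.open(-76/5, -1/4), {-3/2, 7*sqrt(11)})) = Union({7*sqrt(11)}, Interval(-76/5, -1/4))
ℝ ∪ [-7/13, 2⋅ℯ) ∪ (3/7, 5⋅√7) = (-∞, ∞)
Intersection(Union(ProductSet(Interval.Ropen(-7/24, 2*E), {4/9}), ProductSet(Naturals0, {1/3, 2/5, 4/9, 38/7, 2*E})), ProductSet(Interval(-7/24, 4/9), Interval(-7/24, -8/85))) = EmptySet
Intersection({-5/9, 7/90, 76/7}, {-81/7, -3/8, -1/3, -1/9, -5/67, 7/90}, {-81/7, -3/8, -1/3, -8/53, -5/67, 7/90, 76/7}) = {7/90}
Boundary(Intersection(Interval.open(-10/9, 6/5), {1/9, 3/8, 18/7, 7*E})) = {1/9, 3/8}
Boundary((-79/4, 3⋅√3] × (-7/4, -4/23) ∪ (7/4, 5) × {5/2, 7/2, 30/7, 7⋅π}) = ({-79/4, 3⋅√3} × [-7/4, -4/23]) ∪ ([-79/4, 3⋅√3] × {-7/4, -4/23}) ∪ ([7/4, 5] × {5/2, 7/2, 30/7, 7⋅π})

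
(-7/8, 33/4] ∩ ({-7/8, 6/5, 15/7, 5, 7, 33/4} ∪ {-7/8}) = {6/5, 15/7, 5, 7, 33/4}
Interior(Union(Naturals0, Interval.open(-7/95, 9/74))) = Union(Complement(Interval.open(-7/95, 9/74), Complement(Naturals0, Interval.open(-7/95, 9/74))), Complement(Naturals0, Union(Complement(Naturals0, Interval.open(-7/95, 9/74)), {-7/95, 9/74})), Complement(Range(0, 1, 1), Complement(Naturals0, Interval.open(-7/95, 9/74))), Complement(Range(0, 1, 1), Union(Complement(Naturals0, Interval.open(-7/95, 9/74)), {-7/95, 9/74})))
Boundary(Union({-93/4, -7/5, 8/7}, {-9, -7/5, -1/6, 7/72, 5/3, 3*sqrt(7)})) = {-93/4, -9, -7/5, -1/6, 7/72, 8/7, 5/3, 3*sqrt(7)}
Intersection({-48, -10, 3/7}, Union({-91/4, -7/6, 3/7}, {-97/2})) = {3/7}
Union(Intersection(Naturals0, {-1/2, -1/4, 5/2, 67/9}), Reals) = Reals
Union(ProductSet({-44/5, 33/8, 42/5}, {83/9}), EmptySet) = ProductSet({-44/5, 33/8, 42/5}, {83/9})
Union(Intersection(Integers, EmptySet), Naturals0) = Naturals0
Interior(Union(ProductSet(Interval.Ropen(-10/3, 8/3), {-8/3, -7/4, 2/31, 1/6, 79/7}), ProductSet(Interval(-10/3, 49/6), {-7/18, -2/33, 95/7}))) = EmptySet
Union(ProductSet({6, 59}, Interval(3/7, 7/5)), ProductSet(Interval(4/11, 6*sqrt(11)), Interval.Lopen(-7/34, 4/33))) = Union(ProductSet({6, 59}, Interval(3/7, 7/5)), ProductSet(Interval(4/11, 6*sqrt(11)), Interval.Lopen(-7/34, 4/33)))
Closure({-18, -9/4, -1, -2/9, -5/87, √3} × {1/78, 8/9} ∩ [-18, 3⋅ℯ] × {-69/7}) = ∅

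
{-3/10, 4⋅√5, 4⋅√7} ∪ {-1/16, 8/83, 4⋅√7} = {-3/10, -1/16, 8/83, 4⋅√5, 4⋅√7}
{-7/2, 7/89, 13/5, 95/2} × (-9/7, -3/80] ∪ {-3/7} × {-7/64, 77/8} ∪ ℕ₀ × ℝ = (ℕ₀ × ℝ) ∪ ({-3/7} × {-7/64, 77/8}) ∪ ({-7/2, 7/89, 13/5, 95/2} × (-9/7, -3/80])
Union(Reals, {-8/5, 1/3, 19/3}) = Reals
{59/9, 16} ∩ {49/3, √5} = ∅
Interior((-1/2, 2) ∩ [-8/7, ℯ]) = (-1/2, 2)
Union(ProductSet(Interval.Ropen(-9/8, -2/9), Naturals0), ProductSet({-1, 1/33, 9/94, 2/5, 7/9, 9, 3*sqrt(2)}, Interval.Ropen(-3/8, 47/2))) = Union(ProductSet({-1, 1/33, 9/94, 2/5, 7/9, 9, 3*sqrt(2)}, Interval.Ropen(-3/8, 47/2)), ProductSet(Interval.Ropen(-9/8, -2/9), Naturals0))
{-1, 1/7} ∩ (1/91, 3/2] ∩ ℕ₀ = ∅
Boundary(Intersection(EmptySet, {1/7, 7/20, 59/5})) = EmptySet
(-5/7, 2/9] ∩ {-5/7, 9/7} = ∅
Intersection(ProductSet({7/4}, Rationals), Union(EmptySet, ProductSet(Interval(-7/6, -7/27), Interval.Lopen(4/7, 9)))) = EmptySet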